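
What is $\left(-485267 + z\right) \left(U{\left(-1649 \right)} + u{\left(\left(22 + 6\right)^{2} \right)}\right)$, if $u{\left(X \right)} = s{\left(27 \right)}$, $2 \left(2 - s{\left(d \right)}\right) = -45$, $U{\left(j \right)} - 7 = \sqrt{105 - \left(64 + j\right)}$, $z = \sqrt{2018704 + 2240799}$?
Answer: $- \frac{\left(63 + 26 \sqrt{10}\right) \left(485267 - \sqrt{4259503}\right)}{2} \approx -3.5085 \cdot 10^{7}$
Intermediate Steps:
$z = \sqrt{4259503} \approx 2063.9$
$U{\left(j \right)} = 7 + \sqrt{41 - j}$ ($U{\left(j \right)} = 7 + \sqrt{105 - \left(64 + j\right)} = 7 + \sqrt{41 - j}$)
$s{\left(d \right)} = \frac{49}{2}$ ($s{\left(d \right)} = 2 - - \frac{45}{2} = 2 + \frac{45}{2} = \frac{49}{2}$)
$u{\left(X \right)} = \frac{49}{2}$
$\left(-485267 + z\right) \left(U{\left(-1649 \right)} + u{\left(\left(22 + 6\right)^{2} \right)}\right) = \left(-485267 + \sqrt{4259503}\right) \left(\left(7 + \sqrt{41 - -1649}\right) + \frac{49}{2}\right) = \left(-485267 + \sqrt{4259503}\right) \left(\left(7 + \sqrt{41 + 1649}\right) + \frac{49}{2}\right) = \left(-485267 + \sqrt{4259503}\right) \left(\left(7 + \sqrt{1690}\right) + \frac{49}{2}\right) = \left(-485267 + \sqrt{4259503}\right) \left(\left(7 + 13 \sqrt{10}\right) + \frac{49}{2}\right) = \left(-485267 + \sqrt{4259503}\right) \left(\frac{63}{2} + 13 \sqrt{10}\right)$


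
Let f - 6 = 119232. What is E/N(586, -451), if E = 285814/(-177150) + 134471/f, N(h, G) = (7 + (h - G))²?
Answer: -63323161/142115622717600 ≈ -4.4558e-7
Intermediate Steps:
f = 119238 (f = 6 + 119232 = 119238)
N(h, G) = (7 + h - G)²
E = -569908449/1173500650 (E = 285814/(-177150) + 134471/119238 = 285814*(-1/177150) + 134471*(1/119238) = -142907/88575 + 134471/119238 = -569908449/1173500650 ≈ -0.48565)
E/N(586, -451) = -569908449/(1173500650*(7 + 586 - 1*(-451))²) = -569908449/(1173500650*(7 + 586 + 451)²) = -569908449/(1173500650*(1044²)) = -569908449/1173500650/1089936 = -569908449/1173500650*1/1089936 = -63323161/142115622717600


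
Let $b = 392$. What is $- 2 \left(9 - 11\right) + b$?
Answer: $396$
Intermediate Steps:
$- 2 \left(9 - 11\right) + b = - 2 \left(9 - 11\right) + 392 = \left(-2\right) \left(-2\right) + 392 = 4 + 392 = 396$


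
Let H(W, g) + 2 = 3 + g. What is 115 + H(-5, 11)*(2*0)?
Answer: 115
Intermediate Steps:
H(W, g) = 1 + g (H(W, g) = -2 + (3 + g) = 1 + g)
115 + H(-5, 11)*(2*0) = 115 + (1 + 11)*(2*0) = 115 + 12*0 = 115 + 0 = 115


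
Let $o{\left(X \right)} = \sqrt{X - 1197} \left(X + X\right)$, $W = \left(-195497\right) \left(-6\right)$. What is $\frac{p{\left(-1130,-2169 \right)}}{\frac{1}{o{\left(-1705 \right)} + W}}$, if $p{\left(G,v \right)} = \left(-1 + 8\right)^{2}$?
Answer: $57476118 - 167090 i \sqrt{2902} \approx 5.7476 \cdot 10^{7} - 9.0012 \cdot 10^{6} i$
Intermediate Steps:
$W = 1172982$
$p{\left(G,v \right)} = 49$ ($p{\left(G,v \right)} = 7^{2} = 49$)
$o{\left(X \right)} = 2 X \sqrt{-1197 + X}$ ($o{\left(X \right)} = \sqrt{-1197 + X} 2 X = 2 X \sqrt{-1197 + X}$)
$\frac{p{\left(-1130,-2169 \right)}}{\frac{1}{o{\left(-1705 \right)} + W}} = \frac{49}{\frac{1}{2 \left(-1705\right) \sqrt{-1197 - 1705} + 1172982}} = \frac{49}{\frac{1}{2 \left(-1705\right) \sqrt{-2902} + 1172982}} = \frac{49}{\frac{1}{2 \left(-1705\right) i \sqrt{2902} + 1172982}} = \frac{49}{\frac{1}{- 3410 i \sqrt{2902} + 1172982}} = \frac{49}{\frac{1}{1172982 - 3410 i \sqrt{2902}}} = 49 \left(1172982 - 3410 i \sqrt{2902}\right) = 57476118 - 167090 i \sqrt{2902}$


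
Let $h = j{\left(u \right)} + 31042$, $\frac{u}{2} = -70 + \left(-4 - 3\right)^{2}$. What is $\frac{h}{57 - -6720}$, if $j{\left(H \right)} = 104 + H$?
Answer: $\frac{1152}{251} \approx 4.5896$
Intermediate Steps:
$u = -42$ ($u = 2 \left(-70 + \left(-4 - 3\right)^{2}\right) = 2 \left(-70 + \left(-7\right)^{2}\right) = 2 \left(-70 + 49\right) = 2 \left(-21\right) = -42$)
$h = 31104$ ($h = \left(104 - 42\right) + 31042 = 62 + 31042 = 31104$)
$\frac{h}{57 - -6720} = \frac{31104}{57 - -6720} = \frac{31104}{57 + 6720} = \frac{31104}{6777} = 31104 \cdot \frac{1}{6777} = \frac{1152}{251}$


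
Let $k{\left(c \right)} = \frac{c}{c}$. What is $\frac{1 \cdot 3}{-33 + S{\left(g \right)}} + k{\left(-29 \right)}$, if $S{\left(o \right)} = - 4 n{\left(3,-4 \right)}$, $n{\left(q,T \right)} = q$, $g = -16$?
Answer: $\frac{14}{15} \approx 0.93333$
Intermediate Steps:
$k{\left(c \right)} = 1$
$S{\left(o \right)} = -12$ ($S{\left(o \right)} = \left(-4\right) 3 = -12$)
$\frac{1 \cdot 3}{-33 + S{\left(g \right)}} + k{\left(-29 \right)} = \frac{1 \cdot 3}{-33 - 12} + 1 = \frac{3}{-45} + 1 = 3 \left(- \frac{1}{45}\right) + 1 = - \frac{1}{15} + 1 = \frac{14}{15}$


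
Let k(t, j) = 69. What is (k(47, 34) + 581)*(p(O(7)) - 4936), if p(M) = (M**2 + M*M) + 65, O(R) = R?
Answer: -3102450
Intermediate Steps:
p(M) = 65 + 2*M**2 (p(M) = (M**2 + M**2) + 65 = 2*M**2 + 65 = 65 + 2*M**2)
(k(47, 34) + 581)*(p(O(7)) - 4936) = (69 + 581)*((65 + 2*7**2) - 4936) = 650*((65 + 2*49) - 4936) = 650*((65 + 98) - 4936) = 650*(163 - 4936) = 650*(-4773) = -3102450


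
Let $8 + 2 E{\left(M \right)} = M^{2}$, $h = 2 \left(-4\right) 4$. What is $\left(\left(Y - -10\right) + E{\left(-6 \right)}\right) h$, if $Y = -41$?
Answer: $544$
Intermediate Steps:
$h = -32$ ($h = \left(-8\right) 4 = -32$)
$E{\left(M \right)} = -4 + \frac{M^{2}}{2}$
$\left(\left(Y - -10\right) + E{\left(-6 \right)}\right) h = \left(\left(-41 - -10\right) - \left(4 - \frac{\left(-6\right)^{2}}{2}\right)\right) \left(-32\right) = \left(\left(-41 + 10\right) + \left(-4 + \frac{1}{2} \cdot 36\right)\right) \left(-32\right) = \left(-31 + \left(-4 + 18\right)\right) \left(-32\right) = \left(-31 + 14\right) \left(-32\right) = \left(-17\right) \left(-32\right) = 544$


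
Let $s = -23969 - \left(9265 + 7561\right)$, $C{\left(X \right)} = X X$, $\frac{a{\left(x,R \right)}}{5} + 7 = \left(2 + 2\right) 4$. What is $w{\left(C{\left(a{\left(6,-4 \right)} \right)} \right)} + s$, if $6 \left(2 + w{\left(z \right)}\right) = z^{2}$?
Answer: $\frac{1285281}{2} \approx 6.4264 \cdot 10^{5}$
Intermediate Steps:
$a{\left(x,R \right)} = 45$ ($a{\left(x,R \right)} = -35 + 5 \left(2 + 2\right) 4 = -35 + 5 \cdot 4 \cdot 4 = -35 + 5 \cdot 16 = -35 + 80 = 45$)
$C{\left(X \right)} = X^{2}$
$w{\left(z \right)} = -2 + \frac{z^{2}}{6}$
$s = -40795$ ($s = -23969 - 16826 = -40795$)
$w{\left(C{\left(a{\left(6,-4 \right)} \right)} \right)} + s = \left(-2 + \frac{\left(45^{2}\right)^{2}}{6}\right) - 40795 = \left(-2 + \frac{2025^{2}}{6}\right) - 40795 = \left(-2 + \frac{1}{6} \cdot 4100625\right) - 40795 = \left(-2 + \frac{1366875}{2}\right) - 40795 = \frac{1366871}{2} - 40795 = \frac{1285281}{2}$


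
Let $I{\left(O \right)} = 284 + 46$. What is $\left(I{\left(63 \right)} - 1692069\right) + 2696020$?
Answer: $1004281$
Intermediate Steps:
$I{\left(O \right)} = 330$
$\left(I{\left(63 \right)} - 1692069\right) + 2696020 = \left(330 - 1692069\right) + 2696020 = -1691739 + 2696020 = 1004281$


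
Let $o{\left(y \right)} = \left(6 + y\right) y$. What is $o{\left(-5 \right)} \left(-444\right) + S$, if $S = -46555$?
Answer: $-44335$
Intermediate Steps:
$o{\left(y \right)} = y \left(6 + y\right)$
$o{\left(-5 \right)} \left(-444\right) + S = - 5 \left(6 - 5\right) \left(-444\right) - 46555 = \left(-5\right) 1 \left(-444\right) - 46555 = \left(-5\right) \left(-444\right) - 46555 = 2220 - 46555 = -44335$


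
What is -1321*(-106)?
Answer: 140026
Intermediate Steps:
-1321*(-106) = -1*(-140026) = 140026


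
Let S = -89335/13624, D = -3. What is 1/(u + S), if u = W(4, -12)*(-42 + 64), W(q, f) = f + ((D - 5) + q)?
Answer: -13624/4884983 ≈ -0.0027890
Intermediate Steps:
W(q, f) = -8 + f + q (W(q, f) = f + ((-3 - 5) + q) = f + (-8 + q) = -8 + f + q)
S = -89335/13624 (S = -89335*1/13624 = -89335/13624 ≈ -6.5572)
u = -352 (u = (-8 - 12 + 4)*(-42 + 64) = -16*22 = -352)
1/(u + S) = 1/(-352 - 89335/13624) = 1/(-4884983/13624) = -13624/4884983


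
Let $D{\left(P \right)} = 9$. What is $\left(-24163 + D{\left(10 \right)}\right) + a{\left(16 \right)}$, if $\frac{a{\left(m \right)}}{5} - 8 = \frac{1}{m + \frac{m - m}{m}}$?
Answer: $- \frac{385819}{16} \approx -24114.0$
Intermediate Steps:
$a{\left(m \right)} = 40 + \frac{5}{m}$ ($a{\left(m \right)} = 40 + \frac{5}{m + \frac{m - m}{m}} = 40 + \frac{5}{m + \frac{0}{m}} = 40 + \frac{5}{m + 0} = 40 + \frac{5}{m}$)
$\left(-24163 + D{\left(10 \right)}\right) + a{\left(16 \right)} = \left(-24163 + 9\right) + \left(40 + \frac{5}{16}\right) = -24154 + \left(40 + 5 \cdot \frac{1}{16}\right) = -24154 + \left(40 + \frac{5}{16}\right) = -24154 + \frac{645}{16} = - \frac{385819}{16}$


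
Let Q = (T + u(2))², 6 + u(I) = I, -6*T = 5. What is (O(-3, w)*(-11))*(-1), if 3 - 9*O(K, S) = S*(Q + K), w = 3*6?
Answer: -7997/18 ≈ -444.28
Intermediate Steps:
T = -⅚ (T = -⅙*5 = -⅚ ≈ -0.83333)
w = 18
u(I) = -6 + I
Q = 841/36 (Q = (-⅚ + (-6 + 2))² = (-⅚ - 4)² = (-29/6)² = 841/36 ≈ 23.361)
O(K, S) = ⅓ - S*(841/36 + K)/9
(O(-3, w)*(-11))*(-1) = ((⅓ - 841/324*18 - ⅑*(-3)*18)*(-11))*(-1) = ((⅓ - 841/18 + 6)*(-11))*(-1) = -727/18*(-11)*(-1) = (7997/18)*(-1) = -7997/18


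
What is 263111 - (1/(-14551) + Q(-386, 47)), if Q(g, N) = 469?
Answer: 3821703743/14551 ≈ 2.6264e+5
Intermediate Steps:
263111 - (1/(-14551) + Q(-386, 47)) = 263111 - (1/(-14551) + 469) = 263111 - (-1/14551 + 469) = 263111 - 1*6824418/14551 = 263111 - 6824418/14551 = 3821703743/14551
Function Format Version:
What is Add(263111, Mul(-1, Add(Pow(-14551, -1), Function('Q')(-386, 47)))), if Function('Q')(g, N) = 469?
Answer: Rational(3821703743, 14551) ≈ 2.6264e+5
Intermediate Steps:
Add(263111, Mul(-1, Add(Pow(-14551, -1), Function('Q')(-386, 47)))) = Add(263111, Mul(-1, Add(Pow(-14551, -1), 469))) = Add(263111, Mul(-1, Add(Rational(-1, 14551), 469))) = Add(263111, Mul(-1, Rational(6824418, 14551))) = Add(263111, Rational(-6824418, 14551)) = Rational(3821703743, 14551)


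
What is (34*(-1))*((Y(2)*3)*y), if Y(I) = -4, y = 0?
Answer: 0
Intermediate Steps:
(34*(-1))*((Y(2)*3)*y) = (34*(-1))*(-4*3*0) = -(-408)*0 = -34*0 = 0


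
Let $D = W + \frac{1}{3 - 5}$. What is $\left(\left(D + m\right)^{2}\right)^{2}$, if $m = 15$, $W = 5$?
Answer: $\frac{2313441}{16} \approx 1.4459 \cdot 10^{5}$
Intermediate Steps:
$D = \frac{9}{2}$ ($D = 5 + \frac{1}{3 - 5} = 5 + \frac{1}{-2} = 5 - \frac{1}{2} = \frac{9}{2} \approx 4.5$)
$\left(\left(D + m\right)^{2}\right)^{2} = \left(\left(\frac{9}{2} + 15\right)^{2}\right)^{2} = \left(\left(\frac{39}{2}\right)^{2}\right)^{2} = \left(\frac{1521}{4}\right)^{2} = \frac{2313441}{16}$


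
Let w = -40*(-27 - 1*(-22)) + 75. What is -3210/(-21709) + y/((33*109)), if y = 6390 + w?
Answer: 156236855/78087273 ≈ 2.0008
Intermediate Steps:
w = 275 (w = -40*(-27 + 22) + 75 = -40*(-5) + 75 = 200 + 75 = 275)
y = 6665 (y = 6390 + 275 = 6665)
-3210/(-21709) + y/((33*109)) = -3210/(-21709) + 6665/((33*109)) = -3210*(-1/21709) + 6665/3597 = 3210/21709 + 6665*(1/3597) = 3210/21709 + 6665/3597 = 156236855/78087273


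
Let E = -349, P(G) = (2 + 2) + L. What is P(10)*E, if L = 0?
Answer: -1396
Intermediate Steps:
P(G) = 4 (P(G) = (2 + 2) + 0 = 4 + 0 = 4)
P(10)*E = 4*(-349) = -1396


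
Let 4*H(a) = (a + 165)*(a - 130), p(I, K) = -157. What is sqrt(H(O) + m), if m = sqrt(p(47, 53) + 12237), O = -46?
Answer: 2*sqrt(-1309 + sqrt(755)) ≈ 71.597*I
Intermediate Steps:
m = 4*sqrt(755) (m = sqrt(-157 + 12237) = sqrt(12080) = 4*sqrt(755) ≈ 109.91)
H(a) = (-130 + a)*(165 + a)/4 (H(a) = ((a + 165)*(a - 130))/4 = ((165 + a)*(-130 + a))/4 = ((-130 + a)*(165 + a))/4 = (-130 + a)*(165 + a)/4)
sqrt(H(O) + m) = sqrt((-10725/2 + (1/4)*(-46)**2 + (35/4)*(-46)) + 4*sqrt(755)) = sqrt((-10725/2 + (1/4)*2116 - 805/2) + 4*sqrt(755)) = sqrt((-10725/2 + 529 - 805/2) + 4*sqrt(755)) = sqrt(-5236 + 4*sqrt(755))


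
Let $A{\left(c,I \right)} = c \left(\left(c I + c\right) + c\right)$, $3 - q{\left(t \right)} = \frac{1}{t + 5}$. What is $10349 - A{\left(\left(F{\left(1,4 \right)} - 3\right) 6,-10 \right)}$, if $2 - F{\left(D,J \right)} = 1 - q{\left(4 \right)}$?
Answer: $\frac{95189}{9} \approx 10577.0$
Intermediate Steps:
$q{\left(t \right)} = 3 - \frac{1}{5 + t}$ ($q{\left(t \right)} = 3 - \frac{1}{t + 5} = 3 - \frac{1}{5 + t}$)
$F{\left(D,J \right)} = \frac{35}{9}$ ($F{\left(D,J \right)} = 2 - \left(1 - \frac{14 + 3 \cdot 4}{5 + 4}\right) = 2 - \left(1 - \frac{14 + 12}{9}\right) = 2 - \left(1 - \frac{1}{9} \cdot 26\right) = 2 - \left(1 - \frac{26}{9}\right) = 2 - - \frac{17}{9} = 2 + \frac{17}{9} = \frac{35}{9}$)
$A{\left(c,I \right)} = c \left(2 c + I c\right)$ ($A{\left(c,I \right)} = c \left(\left(I c + c\right) + c\right) = c \left(\left(c + I c\right) + c\right) = c \left(2 c + I c\right)$)
$10349 - A{\left(\left(F{\left(1,4 \right)} - 3\right) 6,-10 \right)} = 10349 - \left(\left(\frac{35}{9} - 3\right) 6\right)^{2} \left(2 - 10\right) = 10349 - \left(\frac{8}{9} \cdot 6\right)^{2} \left(-8\right) = 10349 - \left(\frac{16}{3}\right)^{2} \left(-8\right) = 10349 - \frac{256}{9} \left(-8\right) = 10349 - - \frac{2048}{9} = 10349 + \frac{2048}{9} = \frac{95189}{9}$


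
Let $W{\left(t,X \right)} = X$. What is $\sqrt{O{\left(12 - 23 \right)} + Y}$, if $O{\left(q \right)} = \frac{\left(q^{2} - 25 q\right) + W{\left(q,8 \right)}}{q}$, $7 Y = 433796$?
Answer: $\frac{4 \sqrt{22950466}}{77} \approx 248.87$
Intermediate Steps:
$Y = \frac{433796}{7}$ ($Y = \frac{1}{7} \cdot 433796 = \frac{433796}{7} \approx 61971.0$)
$O{\left(q \right)} = \frac{8 + q^{2} - 25 q}{q}$ ($O{\left(q \right)} = \frac{\left(q^{2} - 25 q\right) + 8}{q} = \frac{8 + q^{2} - 25 q}{q}$)
$\sqrt{O{\left(12 - 23 \right)} + Y} = \sqrt{\left(-25 + \left(12 - 23\right) + \frac{8}{12 - 23}\right) + \frac{433796}{7}} = \sqrt{\left(-25 - 11 + \frac{8}{-11}\right) + \frac{433796}{7}} = \sqrt{\left(-25 - 11 + 8 \left(- \frac{1}{11}\right)\right) + \frac{433796}{7}} = \sqrt{\left(-25 - 11 - \frac{8}{11}\right) + \frac{433796}{7}} = \sqrt{- \frac{404}{11} + \frac{433796}{7}} = \sqrt{\frac{4768928}{77}} = \frac{4 \sqrt{22950466}}{77}$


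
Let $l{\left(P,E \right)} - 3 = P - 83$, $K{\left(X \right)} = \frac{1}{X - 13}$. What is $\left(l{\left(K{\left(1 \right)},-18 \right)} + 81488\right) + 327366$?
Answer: $\frac{4905287}{12} \approx 4.0877 \cdot 10^{5}$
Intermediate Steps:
$K{\left(X \right)} = \frac{1}{-13 + X}$
$l{\left(P,E \right)} = -80 + P$ ($l{\left(P,E \right)} = 3 + \left(P - 83\right) = 3 + \left(-83 + P\right) = -80 + P$)
$\left(l{\left(K{\left(1 \right)},-18 \right)} + 81488\right) + 327366 = \left(\left(-80 + \frac{1}{-13 + 1}\right) + 81488\right) + 327366 = \left(\left(-80 + \frac{1}{-12}\right) + 81488\right) + 327366 = \left(\left(-80 - \frac{1}{12}\right) + 81488\right) + 327366 = \left(- \frac{961}{12} + 81488\right) + 327366 = \frac{976895}{12} + 327366 = \frac{4905287}{12}$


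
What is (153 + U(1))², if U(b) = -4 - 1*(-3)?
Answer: 23104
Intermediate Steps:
U(b) = -1 (U(b) = -4 + 3 = -1)
(153 + U(1))² = (153 - 1)² = 152² = 23104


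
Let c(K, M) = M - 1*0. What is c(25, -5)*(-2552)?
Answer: 12760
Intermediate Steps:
c(K, M) = M (c(K, M) = M + 0 = M)
c(25, -5)*(-2552) = -5*(-2552) = 12760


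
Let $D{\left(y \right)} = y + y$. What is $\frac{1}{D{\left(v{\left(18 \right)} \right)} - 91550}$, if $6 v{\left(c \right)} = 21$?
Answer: $- \frac{1}{91543} \approx -1.0924 \cdot 10^{-5}$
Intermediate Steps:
$v{\left(c \right)} = \frac{7}{2}$ ($v{\left(c \right)} = \frac{1}{6} \cdot 21 = \frac{7}{2}$)
$D{\left(y \right)} = 2 y$
$\frac{1}{D{\left(v{\left(18 \right)} \right)} - 91550} = \frac{1}{2 \cdot \frac{7}{2} - 91550} = \frac{1}{7 - 91550} = \frac{1}{-91543} = - \frac{1}{91543}$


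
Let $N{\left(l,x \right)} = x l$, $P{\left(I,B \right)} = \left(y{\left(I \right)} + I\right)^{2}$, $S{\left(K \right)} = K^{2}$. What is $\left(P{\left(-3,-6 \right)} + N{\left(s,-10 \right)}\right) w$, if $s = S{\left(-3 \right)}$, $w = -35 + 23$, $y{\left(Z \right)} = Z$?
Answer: $648$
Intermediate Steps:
$w = -12$
$P{\left(I,B \right)} = 4 I^{2}$ ($P{\left(I,B \right)} = \left(I + I\right)^{2} = \left(2 I\right)^{2} = 4 I^{2}$)
$s = 9$ ($s = \left(-3\right)^{2} = 9$)
$N{\left(l,x \right)} = l x$
$\left(P{\left(-3,-6 \right)} + N{\left(s,-10 \right)}\right) w = \left(4 \left(-3\right)^{2} + 9 \left(-10\right)\right) \left(-12\right) = \left(4 \cdot 9 - 90\right) \left(-12\right) = \left(36 - 90\right) \left(-12\right) = \left(-54\right) \left(-12\right) = 648$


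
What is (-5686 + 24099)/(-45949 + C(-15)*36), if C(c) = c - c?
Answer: -18413/45949 ≈ -0.40073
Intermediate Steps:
C(c) = 0
(-5686 + 24099)/(-45949 + C(-15)*36) = (-5686 + 24099)/(-45949 + 0*36) = 18413/(-45949 + 0) = 18413/(-45949) = 18413*(-1/45949) = -18413/45949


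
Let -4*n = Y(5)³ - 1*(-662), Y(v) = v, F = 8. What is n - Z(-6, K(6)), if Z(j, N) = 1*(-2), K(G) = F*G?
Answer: -779/4 ≈ -194.75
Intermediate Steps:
K(G) = 8*G
n = -787/4 (n = -(5³ - 1*(-662))/4 = -(125 + 662)/4 = -¼*787 = -787/4 ≈ -196.75)
Z(j, N) = -2
n - Z(-6, K(6)) = -787/4 - 1*(-2) = -787/4 + 2 = -779/4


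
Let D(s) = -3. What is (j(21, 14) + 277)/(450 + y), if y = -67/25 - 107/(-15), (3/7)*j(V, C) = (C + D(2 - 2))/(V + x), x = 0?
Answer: 15650/25563 ≈ 0.61221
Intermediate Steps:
j(V, C) = 7*(-3 + C)/(3*V) (j(V, C) = 7*((C - 3)/(V + 0))/3 = 7*((-3 + C)/V)/3 = 7*(-3 + C)/(3*V))
y = 334/75 (y = -67*1/25 - 107*(-1/15) = -67/25 + 107/15 = 334/75 ≈ 4.4533)
(j(21, 14) + 277)/(450 + y) = ((7/3)*(-3 + 14)/21 + 277)/(450 + 334/75) = ((7/3)*(1/21)*11 + 277)/(34084/75) = (11/9 + 277)*(75/34084) = (2504/9)*(75/34084) = 15650/25563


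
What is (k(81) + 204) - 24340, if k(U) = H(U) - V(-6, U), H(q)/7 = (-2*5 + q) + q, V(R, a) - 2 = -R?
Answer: -23080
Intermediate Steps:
V(R, a) = 2 - R
H(q) = -70 + 14*q (H(q) = 7*((-2*5 + q) + q) = 7*((-10 + q) + q) = 7*(-10 + 2*q) = -70 + 14*q)
k(U) = -78 + 14*U (k(U) = (-70 + 14*U) - (2 - 1*(-6)) = (-70 + 14*U) - (2 + 6) = (-70 + 14*U) - 1*8 = (-70 + 14*U) - 8 = -78 + 14*U)
(k(81) + 204) - 24340 = ((-78 + 14*81) + 204) - 24340 = ((-78 + 1134) + 204) - 24340 = (1056 + 204) - 24340 = 1260 - 24340 = -23080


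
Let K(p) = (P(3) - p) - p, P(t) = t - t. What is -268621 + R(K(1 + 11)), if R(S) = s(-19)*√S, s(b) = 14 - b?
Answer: -268621 + 66*I*√6 ≈ -2.6862e+5 + 161.67*I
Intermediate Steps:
P(t) = 0
K(p) = -2*p (K(p) = (0 - p) - p = -p - p = -2*p)
R(S) = 33*√S (R(S) = (14 - 1*(-19))*√S = (14 + 19)*√S = 33*√S)
-268621 + R(K(1 + 11)) = -268621 + 33*√(-2*(1 + 11)) = -268621 + 33*√(-2*12) = -268621 + 33*√(-24) = -268621 + 33*(2*I*√6) = -268621 + 66*I*√6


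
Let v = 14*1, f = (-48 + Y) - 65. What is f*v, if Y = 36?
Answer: -1078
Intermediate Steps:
f = -77 (f = (-48 + 36) - 65 = -12 - 65 = -77)
v = 14
f*v = -77*14 = -1078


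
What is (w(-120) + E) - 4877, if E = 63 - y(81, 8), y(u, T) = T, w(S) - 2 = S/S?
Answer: -4819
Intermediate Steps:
w(S) = 3 (w(S) = 2 + S/S = 2 + 1 = 3)
E = 55 (E = 63 - 1*8 = 63 - 8 = 55)
(w(-120) + E) - 4877 = (3 + 55) - 4877 = 58 - 4877 = -4819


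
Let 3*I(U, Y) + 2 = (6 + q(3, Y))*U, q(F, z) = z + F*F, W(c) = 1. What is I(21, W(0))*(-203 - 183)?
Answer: -128924/3 ≈ -42975.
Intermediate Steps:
q(F, z) = z + F²
I(U, Y) = -⅔ + U*(15 + Y)/3 (I(U, Y) = -⅔ + ((6 + (Y + 3²))*U)/3 = -⅔ + ((6 + (Y + 9))*U)/3 = -⅔ + ((6 + (9 + Y))*U)/3 = -⅔ + ((15 + Y)*U)/3 = -⅔ + (U*(15 + Y))/3 = -⅔ + U*(15 + Y)/3)
I(21, W(0))*(-203 - 183) = (-⅔ + 5*21 + (⅓)*21*1)*(-203 - 183) = (-⅔ + 105 + 7)*(-386) = (334/3)*(-386) = -128924/3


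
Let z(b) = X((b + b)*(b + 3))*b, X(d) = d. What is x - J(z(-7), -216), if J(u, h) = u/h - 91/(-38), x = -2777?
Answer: -2853521/1026 ≈ -2781.2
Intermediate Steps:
z(b) = 2*b²*(3 + b) (z(b) = ((b + b)*(b + 3))*b = ((2*b)*(3 + b))*b = (2*b*(3 + b))*b = 2*b²*(3 + b))
J(u, h) = 91/38 + u/h (J(u, h) = u/h - 91*(-1/38) = u/h + 91/38 = 91/38 + u/h)
x - J(z(-7), -216) = -2777 - (91/38 + (2*(-7)²*(3 - 7))/(-216)) = -2777 - (91/38 + (2*49*(-4))*(-1/216)) = -2777 - (91/38 - 392*(-1/216)) = -2777 - (91/38 + 49/27) = -2777 - 1*4319/1026 = -2777 - 4319/1026 = -2853521/1026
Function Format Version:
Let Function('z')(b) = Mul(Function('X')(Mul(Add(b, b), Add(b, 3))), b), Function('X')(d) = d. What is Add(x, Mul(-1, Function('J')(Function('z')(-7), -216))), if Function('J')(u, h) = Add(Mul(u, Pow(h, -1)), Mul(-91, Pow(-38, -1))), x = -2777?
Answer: Rational(-2853521, 1026) ≈ -2781.2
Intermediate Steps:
Function('z')(b) = Mul(2, Pow(b, 2), Add(3, b)) (Function('z')(b) = Mul(Mul(Add(b, b), Add(b, 3)), b) = Mul(Mul(Mul(2, b), Add(3, b)), b) = Mul(Mul(2, b, Add(3, b)), b) = Mul(2, Pow(b, 2), Add(3, b)))
Function('J')(u, h) = Add(Rational(91, 38), Mul(u, Pow(h, -1))) (Function('J')(u, h) = Add(Mul(u, Pow(h, -1)), Mul(-91, Rational(-1, 38))) = Add(Mul(u, Pow(h, -1)), Rational(91, 38)) = Add(Rational(91, 38), Mul(u, Pow(h, -1))))
Add(x, Mul(-1, Function('J')(Function('z')(-7), -216))) = Add(-2777, Mul(-1, Add(Rational(91, 38), Mul(Mul(2, Pow(-7, 2), Add(3, -7)), Pow(-216, -1))))) = Add(-2777, Mul(-1, Add(Rational(91, 38), Mul(Mul(2, 49, -4), Rational(-1, 216))))) = Add(-2777, Mul(-1, Add(Rational(91, 38), Mul(-392, Rational(-1, 216))))) = Add(-2777, Mul(-1, Add(Rational(91, 38), Rational(49, 27)))) = Add(-2777, Mul(-1, Rational(4319, 1026))) = Add(-2777, Rational(-4319, 1026)) = Rational(-2853521, 1026)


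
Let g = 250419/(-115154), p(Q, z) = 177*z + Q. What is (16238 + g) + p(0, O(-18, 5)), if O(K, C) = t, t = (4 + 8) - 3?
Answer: 157927735/8858 ≈ 17829.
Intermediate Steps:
t = 9 (t = 12 - 3 = 9)
O(K, C) = 9
p(Q, z) = Q + 177*z
g = -19263/8858 (g = 250419*(-1/115154) = -19263/8858 ≈ -2.1746)
(16238 + g) + p(0, O(-18, 5)) = (16238 - 19263/8858) + (0 + 177*9) = 143816941/8858 + (0 + 1593) = 143816941/8858 + 1593 = 157927735/8858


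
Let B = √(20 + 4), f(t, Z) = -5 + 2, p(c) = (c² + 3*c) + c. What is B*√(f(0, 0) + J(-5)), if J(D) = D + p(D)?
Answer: 6*I*√2 ≈ 8.4853*I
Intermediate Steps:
p(c) = c² + 4*c
f(t, Z) = -3
J(D) = D + D*(4 + D)
B = 2*√6 (B = √24 = 2*√6 ≈ 4.8990)
B*√(f(0, 0) + J(-5)) = (2*√6)*√(-3 - 5*(5 - 5)) = (2*√6)*√(-3 - 5*0) = (2*√6)*√(-3 + 0) = (2*√6)*√(-3) = (2*√6)*(I*√3) = 6*I*√2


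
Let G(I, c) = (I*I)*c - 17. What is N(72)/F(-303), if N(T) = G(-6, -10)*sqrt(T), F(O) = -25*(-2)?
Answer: -1131*sqrt(2)/25 ≈ -63.979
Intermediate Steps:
F(O) = 50
G(I, c) = -17 + c*I**2 (G(I, c) = I**2*c - 17 = c*I**2 - 17 = -17 + c*I**2)
N(T) = -377*sqrt(T) (N(T) = (-17 - 10*(-6)**2)*sqrt(T) = (-17 - 10*36)*sqrt(T) = (-17 - 360)*sqrt(T) = -377*sqrt(T))
N(72)/F(-303) = -2262*sqrt(2)/50 = -2262*sqrt(2)*(1/50) = -1131*sqrt(2)/25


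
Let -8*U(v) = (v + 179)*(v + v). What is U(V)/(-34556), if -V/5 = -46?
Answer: 47035/69112 ≈ 0.68056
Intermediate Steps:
V = 230 (V = -5*(-46) = 230)
U(v) = -v*(179 + v)/4 (U(v) = -(v + 179)*(v + v)/8 = -(179 + v)*2*v/8 = -v*(179 + v)/4)
U(V)/(-34556) = -¼*230*(179 + 230)/(-34556) = -¼*230*409*(-1/34556) = -47035/2*(-1/34556) = 47035/69112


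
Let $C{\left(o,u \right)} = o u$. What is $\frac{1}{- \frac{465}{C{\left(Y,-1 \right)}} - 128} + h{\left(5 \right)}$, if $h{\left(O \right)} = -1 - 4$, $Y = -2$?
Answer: $- \frac{3607}{721} \approx -5.0028$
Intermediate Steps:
$h{\left(O \right)} = -5$
$\frac{1}{- \frac{465}{C{\left(Y,-1 \right)}} - 128} + h{\left(5 \right)} = \frac{1}{- \frac{465}{\left(-2\right) \left(-1\right)} - 128} - 5 = \frac{1}{- \frac{465}{2} - 128} - 5 = \frac{1}{- \frac{721}{2}} - 5 = - \frac{2}{721} - 5 = - \frac{3607}{721}$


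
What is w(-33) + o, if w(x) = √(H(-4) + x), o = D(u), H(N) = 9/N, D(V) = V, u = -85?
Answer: -85 + I*√141/2 ≈ -85.0 + 5.9372*I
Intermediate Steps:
o = -85
w(x) = √(-9/4 + x) (w(x) = √(9/(-4) + x) = √(9*(-¼) + x) = √(-9/4 + x))
w(-33) + o = √(-9 + 4*(-33))/2 - 85 = √(-9 - 132)/2 - 85 = √(-141)/2 - 85 = (I*√141)/2 - 85 = I*√141/2 - 85 = -85 + I*√141/2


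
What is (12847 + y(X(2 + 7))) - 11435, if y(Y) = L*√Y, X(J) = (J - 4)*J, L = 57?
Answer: 1412 + 171*√5 ≈ 1794.4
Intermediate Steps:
X(J) = J*(-4 + J) (X(J) = (-4 + J)*J = J*(-4 + J))
y(Y) = 57*√Y
(12847 + y(X(2 + 7))) - 11435 = (12847 + 57*√((2 + 7)*(-4 + (2 + 7)))) - 11435 = (12847 + 57*√(9*(-4 + 9))) - 11435 = (12847 + 57*√(9*5)) - 11435 = (12847 + 57*√45) - 11435 = (12847 + 57*(3*√5)) - 11435 = (12847 + 171*√5) - 11435 = 1412 + 171*√5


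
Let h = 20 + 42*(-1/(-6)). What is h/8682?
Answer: 9/2894 ≈ 0.0031099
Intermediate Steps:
h = 27 (h = 20 + 42*(-1*(-⅙)) = 20 + 42*(⅙) = 20 + 7 = 27)
h/8682 = 27/8682 = 27*(1/8682) = 9/2894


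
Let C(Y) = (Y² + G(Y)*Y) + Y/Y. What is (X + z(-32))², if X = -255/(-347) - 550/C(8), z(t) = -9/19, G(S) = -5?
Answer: 20541768976/43467649 ≈ 472.58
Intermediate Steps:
z(t) = -9/19 (z(t) = -9*1/19 = -9/19)
C(Y) = 1 + Y² - 5*Y (C(Y) = (Y² - 5*Y) + Y/Y = (Y² - 5*Y) + 1 = 1 + Y² - 5*Y)
X = -7379/347 (X = -255/(-347) - 550/(1 + 8² - 5*8) = -255*(-1/347) - 550/(1 + 64 - 40) = 255/347 - 550/25 = 255/347 - 550*1/25 = 255/347 - 22 = -7379/347 ≈ -21.265)
(X + z(-32))² = (-7379/347 - 9/19)² = (-143324/6593)² = 20541768976/43467649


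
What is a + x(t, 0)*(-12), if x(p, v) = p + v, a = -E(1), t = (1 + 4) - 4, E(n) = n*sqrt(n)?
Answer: -13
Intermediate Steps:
E(n) = n**(3/2)
t = 1 (t = 5 - 4 = 1)
a = -1 (a = -1**(3/2) = -1*1 = -1)
a + x(t, 0)*(-12) = -1 + (1 + 0)*(-12) = -1 + 1*(-12) = -1 - 12 = -13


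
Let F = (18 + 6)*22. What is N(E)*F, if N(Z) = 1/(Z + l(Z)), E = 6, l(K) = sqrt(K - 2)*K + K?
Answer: 22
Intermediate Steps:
l(K) = K + K*sqrt(-2 + K) (l(K) = sqrt(-2 + K)*K + K = K*sqrt(-2 + K) + K = K + K*sqrt(-2 + K))
N(Z) = 1/(Z + Z*(1 + sqrt(-2 + Z)))
F = 528 (F = 24*22 = 528)
N(E)*F = (1/(6*(2 + sqrt(-2 + 6))))*528 = (1/(6*(2 + sqrt(4))))*528 = (1/(6*(2 + 2)))*528 = ((1/6)/4)*528 = ((1/6)*(1/4))*528 = (1/24)*528 = 22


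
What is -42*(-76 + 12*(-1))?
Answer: 3696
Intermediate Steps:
-42*(-76 + 12*(-1)) = -42*(-76 - 12) = -42*(-88) = 3696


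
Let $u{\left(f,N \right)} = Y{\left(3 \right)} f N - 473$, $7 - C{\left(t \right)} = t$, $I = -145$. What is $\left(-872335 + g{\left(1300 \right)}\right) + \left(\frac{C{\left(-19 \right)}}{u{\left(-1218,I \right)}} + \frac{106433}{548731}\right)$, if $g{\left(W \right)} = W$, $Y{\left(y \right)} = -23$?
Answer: $- \frac{1941729372023167462}{2229221333693} \approx -8.7104 \cdot 10^{5}$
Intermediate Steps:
$C{\left(t \right)} = 7 - t$
$u{\left(f,N \right)} = -473 - 23 N f$ ($u{\left(f,N \right)} = - 23 f N - 473 = - 23 N f - 473 = -473 - 23 N f$)
$\left(-872335 + g{\left(1300 \right)}\right) + \left(\frac{C{\left(-19 \right)}}{u{\left(-1218,I \right)}} + \frac{106433}{548731}\right) = \left(-872335 + 1300\right) + \left(\frac{7 - -19}{-473 - \left(-3335\right) \left(-1218\right)} + \frac{106433}{548731}\right) = -871035 + \left(\frac{7 + 19}{-473 - 4062030} + 106433 \cdot \frac{1}{548731}\right) = -871035 + \left(\frac{26}{-4062503} + \frac{106433}{548731}\right) = -871035 + \left(26 \left(- \frac{1}{4062503}\right) + \frac{106433}{548731}\right) = -871035 + \left(- \frac{26}{4062503} + \frac{106433}{548731}\right) = -871035 + \frac{432370114793}{2229221333693} = - \frac{1941729372023167462}{2229221333693}$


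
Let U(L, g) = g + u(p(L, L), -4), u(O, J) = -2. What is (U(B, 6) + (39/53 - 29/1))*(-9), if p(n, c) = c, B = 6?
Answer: 11574/53 ≈ 218.38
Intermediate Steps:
U(L, g) = -2 + g (U(L, g) = g - 2 = -2 + g)
(U(B, 6) + (39/53 - 29/1))*(-9) = ((-2 + 6) + (39/53 - 29/1))*(-9) = (4 + (39*(1/53) - 29*1))*(-9) = (4 + (39/53 - 29))*(-9) = (4 - 1498/53)*(-9) = -1286/53*(-9) = 11574/53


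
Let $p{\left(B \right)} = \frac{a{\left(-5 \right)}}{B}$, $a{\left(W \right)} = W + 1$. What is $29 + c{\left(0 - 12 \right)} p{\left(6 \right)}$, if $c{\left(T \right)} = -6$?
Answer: $33$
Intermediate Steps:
$a{\left(W \right)} = 1 + W$
$p{\left(B \right)} = - \frac{4}{B}$ ($p{\left(B \right)} = \frac{1 - 5}{B} = - \frac{4}{B}$)
$29 + c{\left(0 - 12 \right)} p{\left(6 \right)} = 29 - 6 \left(- \frac{4}{6}\right) = 29 - 6 \left(\left(-4\right) \frac{1}{6}\right) = 29 - -4 = 29 + 4 = 33$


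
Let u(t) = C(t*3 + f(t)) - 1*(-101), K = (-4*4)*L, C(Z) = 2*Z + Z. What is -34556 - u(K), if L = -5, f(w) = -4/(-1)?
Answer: -35389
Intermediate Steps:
f(w) = 4 (f(w) = -4*(-1) = 4)
C(Z) = 3*Z
K = 80 (K = -4*4*(-5) = -16*(-5) = 80)
u(t) = 113 + 9*t (u(t) = 3*(t*3 + 4) - 1*(-101) = 3*(3*t + 4) + 101 = 3*(4 + 3*t) + 101 = (12 + 9*t) + 101 = 113 + 9*t)
-34556 - u(K) = -34556 - (113 + 9*80) = -34556 - (113 + 720) = -34556 - 1*833 = -34556 - 833 = -35389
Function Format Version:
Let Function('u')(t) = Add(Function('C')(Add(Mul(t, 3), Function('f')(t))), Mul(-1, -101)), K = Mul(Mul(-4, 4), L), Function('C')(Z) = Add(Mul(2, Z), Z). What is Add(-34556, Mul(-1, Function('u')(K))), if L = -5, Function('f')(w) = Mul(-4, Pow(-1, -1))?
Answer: -35389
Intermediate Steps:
Function('f')(w) = 4 (Function('f')(w) = Mul(-4, -1) = 4)
Function('C')(Z) = Mul(3, Z)
K = 80 (K = Mul(Mul(-4, 4), -5) = Mul(-16, -5) = 80)
Function('u')(t) = Add(113, Mul(9, t)) (Function('u')(t) = Add(Mul(3, Add(Mul(t, 3), 4)), Mul(-1, -101)) = Add(Mul(3, Add(Mul(3, t), 4)), 101) = Add(Mul(3, Add(4, Mul(3, t))), 101) = Add(Add(12, Mul(9, t)), 101) = Add(113, Mul(9, t)))
Add(-34556, Mul(-1, Function('u')(K))) = Add(-34556, Mul(-1, Add(113, Mul(9, 80)))) = Add(-34556, Mul(-1, Add(113, 720))) = Add(-34556, Mul(-1, 833)) = Add(-34556, -833) = -35389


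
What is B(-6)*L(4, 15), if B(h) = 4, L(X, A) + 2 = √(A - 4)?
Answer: -8 + 4*√11 ≈ 5.2665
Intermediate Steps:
L(X, A) = -2 + √(-4 + A) (L(X, A) = -2 + √(A - 4) = -2 + √(-4 + A))
B(-6)*L(4, 15) = 4*(-2 + √(-4 + 15)) = 4*(-2 + √11) = -8 + 4*√11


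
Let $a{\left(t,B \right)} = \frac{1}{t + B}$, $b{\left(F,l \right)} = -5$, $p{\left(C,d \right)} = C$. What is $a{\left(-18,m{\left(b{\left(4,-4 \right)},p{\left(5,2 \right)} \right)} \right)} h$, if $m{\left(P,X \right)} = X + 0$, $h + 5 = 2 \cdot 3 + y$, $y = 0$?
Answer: $- \frac{1}{13} \approx -0.076923$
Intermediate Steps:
$h = 1$ ($h = -5 + \left(2 \cdot 3 + 0\right) = -5 + \left(6 + 0\right) = -5 + 6 = 1$)
$m{\left(P,X \right)} = X$
$a{\left(t,B \right)} = \frac{1}{B + t}$
$a{\left(-18,m{\left(b{\left(4,-4 \right)},p{\left(5,2 \right)} \right)} \right)} h = \frac{1}{5 - 18} \cdot 1 = \frac{1}{-13} \cdot 1 = \left(- \frac{1}{13}\right) 1 = - \frac{1}{13}$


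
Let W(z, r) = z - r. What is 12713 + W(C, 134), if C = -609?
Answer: 11970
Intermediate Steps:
12713 + W(C, 134) = 12713 + (-609 - 1*134) = 12713 + (-609 - 134) = 12713 - 743 = 11970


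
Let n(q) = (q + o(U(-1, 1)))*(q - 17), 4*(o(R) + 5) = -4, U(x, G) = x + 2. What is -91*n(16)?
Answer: 910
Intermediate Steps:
U(x, G) = 2 + x
o(R) = -6 (o(R) = -5 + (¼)*(-4) = -5 - 1 = -6)
n(q) = (-17 + q)*(-6 + q) (n(q) = (q - 6)*(q - 17) = (-6 + q)*(-17 + q) = (-17 + q)*(-6 + q))
-91*n(16) = -91*(102 + 16² - 23*16) = -91*(102 + 256 - 368) = -91*(-10) = 910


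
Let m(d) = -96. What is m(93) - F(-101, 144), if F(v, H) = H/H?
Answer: -97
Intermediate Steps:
F(v, H) = 1
m(93) - F(-101, 144) = -96 - 1*1 = -96 - 1 = -97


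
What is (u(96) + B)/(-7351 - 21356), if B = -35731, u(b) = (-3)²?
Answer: 35722/28707 ≈ 1.2444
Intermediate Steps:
u(b) = 9
(u(96) + B)/(-7351 - 21356) = (9 - 35731)/(-7351 - 21356) = -35722/(-28707) = -35722*(-1/28707) = 35722/28707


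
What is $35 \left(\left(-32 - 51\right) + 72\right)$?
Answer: $-385$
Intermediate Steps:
$35 \left(\left(-32 - 51\right) + 72\right) = 35 \left(-83 + 72\right) = 35 \left(-11\right) = -385$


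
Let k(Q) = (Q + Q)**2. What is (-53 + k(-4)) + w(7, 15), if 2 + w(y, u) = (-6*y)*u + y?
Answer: -614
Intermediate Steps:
k(Q) = 4*Q**2 (k(Q) = (2*Q)**2 = 4*Q**2)
w(y, u) = -2 + y - 6*u*y (w(y, u) = -2 + ((-6*y)*u + y) = -2 + (-6*u*y + y) = -2 + (y - 6*u*y) = -2 + y - 6*u*y)
(-53 + k(-4)) + w(7, 15) = (-53 + 4*(-4)**2) + (-2 + 7 - 6*15*7) = (-53 + 4*16) + (-2 + 7 - 630) = (-53 + 64) - 625 = 11 - 625 = -614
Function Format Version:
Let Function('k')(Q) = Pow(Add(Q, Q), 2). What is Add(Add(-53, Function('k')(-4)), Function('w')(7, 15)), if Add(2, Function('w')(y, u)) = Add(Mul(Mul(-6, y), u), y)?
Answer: -614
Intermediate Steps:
Function('k')(Q) = Mul(4, Pow(Q, 2)) (Function('k')(Q) = Pow(Mul(2, Q), 2) = Mul(4, Pow(Q, 2)))
Function('w')(y, u) = Add(-2, y, Mul(-6, u, y)) (Function('w')(y, u) = Add(-2, Add(Mul(Mul(-6, y), u), y)) = Add(-2, Add(Mul(-6, u, y), y)) = Add(-2, Add(y, Mul(-6, u, y))) = Add(-2, y, Mul(-6, u, y)))
Add(Add(-53, Function('k')(-4)), Function('w')(7, 15)) = Add(Add(-53, Mul(4, Pow(-4, 2))), Add(-2, 7, Mul(-6, 15, 7))) = Add(Add(-53, Mul(4, 16)), Add(-2, 7, -630)) = Add(Add(-53, 64), -625) = Add(11, -625) = -614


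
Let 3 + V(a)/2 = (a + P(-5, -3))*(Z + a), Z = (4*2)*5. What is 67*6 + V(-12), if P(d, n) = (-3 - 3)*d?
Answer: 1404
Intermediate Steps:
P(d, n) = -6*d
Z = 40 (Z = 8*5 = 40)
V(a) = -6 + 2*(30 + a)*(40 + a) (V(a) = -6 + 2*((a - 6*(-5))*(40 + a)) = -6 + 2*((a + 30)*(40 + a)) = -6 + 2*((30 + a)*(40 + a)) = -6 + 2*(30 + a)*(40 + a))
67*6 + V(-12) = 67*6 + (2394 + 2*(-12)² + 140*(-12)) = 402 + (2394 + 2*144 - 1680) = 402 + (2394 + 288 - 1680) = 402 + 1002 = 1404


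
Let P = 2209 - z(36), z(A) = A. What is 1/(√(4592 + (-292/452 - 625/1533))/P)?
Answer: 41*√137766431154786/15005378 ≈ 32.071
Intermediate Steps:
P = 2173 (P = 2209 - 1*36 = 2209 - 36 = 2173)
1/(√(4592 + (-292/452 - 625/1533))/P) = 1/(√(4592 + (-292/452 - 625/1533))/2173) = 1/(√(4592 + (-292*1/452 - 625*1/1533))*(1/2173)) = 1/(√(4592 + (-73/113 - 625/1533))*(1/2173)) = 1/(√(4592 - 182534/173229)*(1/2173)) = 1/(√(795285034/173229)*(1/2173)) = 1/((√137766431154786/173229)*(1/2173)) = 1/(√137766431154786/376426617) = 41*√137766431154786/15005378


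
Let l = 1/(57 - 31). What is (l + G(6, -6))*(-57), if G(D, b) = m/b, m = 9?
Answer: 1083/13 ≈ 83.308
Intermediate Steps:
l = 1/26 ≈ 0.038462
G(D, b) = 9/b
(l + G(6, -6))*(-57) = (1/26 + 9/(-6))*(-57) = (1/26 + 9*(-⅙))*(-57) = (1/26 - 3/2)*(-57) = -19/13*(-57) = 1083/13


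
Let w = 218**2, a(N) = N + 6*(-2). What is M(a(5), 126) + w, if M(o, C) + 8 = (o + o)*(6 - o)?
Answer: 47334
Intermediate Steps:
a(N) = -12 + N (a(N) = N - 12 = -12 + N)
M(o, C) = -8 + 2*o*(6 - o) (M(o, C) = -8 + (o + o)*(6 - o) = -8 + (2*o)*(6 - o) = -8 + 2*o*(6 - o))
w = 47524
M(a(5), 126) + w = (-8 - 2*(-12 + 5)**2 + 12*(-12 + 5)) + 47524 = (-8 - 2*(-7)**2 + 12*(-7)) + 47524 = (-8 - 2*49 - 84) + 47524 = (-8 - 98 - 84) + 47524 = -190 + 47524 = 47334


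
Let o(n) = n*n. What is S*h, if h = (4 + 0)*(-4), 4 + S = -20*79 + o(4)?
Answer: 25088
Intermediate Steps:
o(n) = n**2
S = -1568 (S = -4 + (-20*79 + 4**2) = -4 + (-1580 + 16) = -4 - 1564 = -1568)
h = -16 (h = 4*(-4) = -16)
S*h = -1568*(-16) = 25088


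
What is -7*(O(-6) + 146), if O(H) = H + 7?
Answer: -1029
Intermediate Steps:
O(H) = 7 + H
-7*(O(-6) + 146) = -7*((7 - 6) + 146) = -7*(1 + 146) = -7*147 = -1029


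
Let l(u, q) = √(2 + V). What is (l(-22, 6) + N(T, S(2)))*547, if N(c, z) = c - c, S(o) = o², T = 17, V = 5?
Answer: 547*√7 ≈ 1447.2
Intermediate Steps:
l(u, q) = √7 (l(u, q) = √(2 + 5) = √7)
N(c, z) = 0
(l(-22, 6) + N(T, S(2)))*547 = (√7 + 0)*547 = √7*547 = 547*√7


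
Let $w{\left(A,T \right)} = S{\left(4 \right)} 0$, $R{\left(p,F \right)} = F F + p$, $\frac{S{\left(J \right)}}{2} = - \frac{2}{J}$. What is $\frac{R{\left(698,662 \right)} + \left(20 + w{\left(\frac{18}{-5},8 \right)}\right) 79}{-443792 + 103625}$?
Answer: $- \frac{440522}{340167} \approx -1.295$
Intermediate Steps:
$S{\left(J \right)} = - \frac{4}{J}$ ($S{\left(J \right)} = 2 \left(- \frac{2}{J}\right) = - \frac{4}{J}$)
$R{\left(p,F \right)} = p + F^{2}$ ($R{\left(p,F \right)} = F^{2} + p = p + F^{2}$)
$w{\left(A,T \right)} = 0$ ($w{\left(A,T \right)} = - \frac{4}{4} \cdot 0 = \left(-4\right) \frac{1}{4} \cdot 0 = \left(-1\right) 0 = 0$)
$\frac{R{\left(698,662 \right)} + \left(20 + w{\left(\frac{18}{-5},8 \right)}\right) 79}{-443792 + 103625} = \frac{\left(698 + 662^{2}\right) + \left(20 + 0\right) 79}{-443792 + 103625} = \frac{\left(698 + 438244\right) + 20 \cdot 79}{-340167} = \left(438942 + 1580\right) \left(- \frac{1}{340167}\right) = 440522 \left(- \frac{1}{340167}\right) = - \frac{440522}{340167}$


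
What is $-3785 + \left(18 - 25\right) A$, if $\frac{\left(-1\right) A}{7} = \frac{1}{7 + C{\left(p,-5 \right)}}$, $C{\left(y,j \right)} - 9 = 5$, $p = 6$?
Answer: $- \frac{11348}{3} \approx -3782.7$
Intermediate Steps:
$C{\left(y,j \right)} = 14$ ($C{\left(y,j \right)} = 9 + 5 = 14$)
$A = - \frac{1}{3}$ ($A = - \frac{7}{7 + 14} = - \frac{7}{21} = \left(-7\right) \frac{1}{21} = - \frac{1}{3} \approx -0.33333$)
$-3785 + \left(18 - 25\right) A = -3785 + \left(18 - 25\right) \left(- \frac{1}{3}\right) = -3785 - - \frac{7}{3} = -3785 + \frac{7}{3} = - \frac{11348}{3}$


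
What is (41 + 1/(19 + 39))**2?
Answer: 5659641/3364 ≈ 1682.4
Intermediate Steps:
(41 + 1/(19 + 39))**2 = (41 + 1/58)**2 = (2379/58)**2 = 5659641/3364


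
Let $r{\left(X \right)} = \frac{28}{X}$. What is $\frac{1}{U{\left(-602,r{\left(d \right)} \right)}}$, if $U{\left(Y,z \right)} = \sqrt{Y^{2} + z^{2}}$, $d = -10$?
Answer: $\frac{5 \sqrt{46226}}{647164} \approx 0.0016611$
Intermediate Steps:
$\frac{1}{U{\left(-602,r{\left(d \right)} \right)}} = \frac{1}{\sqrt{\left(-602\right)^{2} + \left(\frac{28}{-10}\right)^{2}}} = \frac{1}{\sqrt{362404 + \left(28 \left(- \frac{1}{10}\right)\right)^{2}}} = \frac{1}{\sqrt{362404 + \left(- \frac{14}{5}\right)^{2}}} = \frac{1}{\sqrt{362404 + \frac{196}{25}}} = \frac{1}{\sqrt{\frac{9060296}{25}}} = \frac{1}{\frac{14}{5} \sqrt{46226}} = \frac{5 \sqrt{46226}}{647164}$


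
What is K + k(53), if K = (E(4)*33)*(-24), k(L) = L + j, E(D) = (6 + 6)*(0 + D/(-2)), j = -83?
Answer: 18978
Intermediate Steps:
E(D) = -6*D (E(D) = 12*(0 + D*(-1/2)) = 12*(0 - D/2) = 12*(-D/2) = -6*D)
k(L) = -83 + L (k(L) = L - 83 = -83 + L)
K = 19008 (K = (-6*4*33)*(-24) = -24*33*(-24) = -792*(-24) = 19008)
K + k(53) = 19008 + (-83 + 53) = 19008 - 30 = 18978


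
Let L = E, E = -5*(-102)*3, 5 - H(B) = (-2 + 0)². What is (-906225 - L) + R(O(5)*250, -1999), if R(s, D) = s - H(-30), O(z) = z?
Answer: -906506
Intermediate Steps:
H(B) = 1 (H(B) = 5 - (-2 + 0)² = 5 - 1*(-2)² = 5 - 1*4 = 5 - 4 = 1)
E = 1530 (E = 510*3 = 1530)
R(s, D) = -1 + s (R(s, D) = s - 1*1 = s - 1 = -1 + s)
L = 1530
(-906225 - L) + R(O(5)*250, -1999) = (-906225 - 1*1530) + (-1 + 5*250) = (-906225 - 1530) + (-1 + 1250) = -907755 + 1249 = -906506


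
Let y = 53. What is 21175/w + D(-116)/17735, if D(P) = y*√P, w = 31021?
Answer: 21175/31021 + 106*I*√29/17735 ≈ 0.6826 + 0.032187*I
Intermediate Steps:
D(P) = 53*√P
21175/w + D(-116)/17735 = 21175/31021 + (53*√(-116))/17735 = 21175*(1/31021) + (53*(2*I*√29))*(1/17735) = 21175/31021 + (106*I*√29)*(1/17735) = 21175/31021 + 106*I*√29/17735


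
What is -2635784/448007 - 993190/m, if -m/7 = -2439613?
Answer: -590350733162/99360336481 ≈ -5.9415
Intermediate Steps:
m = 17077291 (m = -7*(-2439613) = 17077291)
-2635784/448007 - 993190/m = -2635784/448007 - 993190/17077291 = -2635784*1/448007 - 993190*1/17077291 = -2635784/448007 - 90290/1552481 = -590350733162/99360336481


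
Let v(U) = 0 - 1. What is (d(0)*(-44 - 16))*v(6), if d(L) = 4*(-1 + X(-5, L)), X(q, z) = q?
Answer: -1440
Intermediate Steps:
v(U) = -1
d(L) = -24 (d(L) = 4*(-1 - 5) = 4*(-6) = -24)
(d(0)*(-44 - 16))*v(6) = -24*(-44 - 16)*(-1) = -24*(-60)*(-1) = 1440*(-1) = -1440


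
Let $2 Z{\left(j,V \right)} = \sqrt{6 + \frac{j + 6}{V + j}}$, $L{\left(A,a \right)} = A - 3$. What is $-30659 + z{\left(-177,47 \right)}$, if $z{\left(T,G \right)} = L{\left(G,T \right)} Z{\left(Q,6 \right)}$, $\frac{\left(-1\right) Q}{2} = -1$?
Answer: $-30659 + 22 \sqrt{7} \approx -30601.0$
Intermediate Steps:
$L{\left(A,a \right)} = -3 + A$ ($L{\left(A,a \right)} = A - 3 = -3 + A$)
$Q = 2$ ($Q = \left(-2\right) \left(-1\right) = 2$)
$Z{\left(j,V \right)} = \frac{\sqrt{6 + \frac{6 + j}{V + j}}}{2}$ ($Z{\left(j,V \right)} = \frac{\sqrt{6 + \frac{j + 6}{V + j}}}{2} = \frac{\sqrt{6 + \frac{6 + j}{V + j}}}{2}$)
$z{\left(T,G \right)} = \frac{\sqrt{7} \left(-3 + G\right)}{2}$ ($z{\left(T,G \right)} = \left(-3 + G\right) \frac{\sqrt{\frac{6 + 6 \cdot 6 + 7 \cdot 2}{6 + 2}}}{2} = \left(-3 + G\right) \frac{\sqrt{\frac{6 + 36 + 14}{8}}}{2} = \left(-3 + G\right) \frac{\sqrt{\frac{1}{8} \cdot 56}}{2} = \left(-3 + G\right) \frac{\sqrt{7}}{2} = \frac{\sqrt{7} \left(-3 + G\right)}{2}$)
$-30659 + z{\left(-177,47 \right)} = -30659 + \frac{\sqrt{7} \left(-3 + 47\right)}{2} = -30659 + \frac{1}{2} \sqrt{7} \cdot 44 = -30659 + 22 \sqrt{7}$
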